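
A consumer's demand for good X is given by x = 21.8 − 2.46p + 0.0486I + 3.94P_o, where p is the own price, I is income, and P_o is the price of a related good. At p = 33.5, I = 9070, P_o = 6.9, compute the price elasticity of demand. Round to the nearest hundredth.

Substituting, x = 21.8 − 2.46(33.5) + 0.0486(9070) + 3.94(6.9) = 21.8 − 82.41 + 440.802 + 27.186 = 407.378.
∂x/∂p = −2.46, so E_p = (−2.46)·(33.5/407.378) ≈ -0.20.
|E_p| < 1: demand is inelastic.

-0.20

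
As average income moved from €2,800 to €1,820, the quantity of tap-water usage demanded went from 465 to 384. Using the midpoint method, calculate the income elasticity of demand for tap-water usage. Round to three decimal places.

%ΔQ = (384 − 465)/[(465+384)/2] = -81/424.5 ≈ -0.1908.
%ΔY = (1,820 − 2,800)/[(2,800+1,820)/2] = -980/2310 ≈ -0.4242.
E_I = %ΔQ/%ΔY ≈ 0.450.
E_I ∈ (0,1): normal good (necessity).

0.450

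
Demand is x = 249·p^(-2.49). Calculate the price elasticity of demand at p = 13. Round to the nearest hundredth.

-2.49

For a Cobb–Douglas (constant-elasticity) form x = A·p^α·…, the elasticity with respect to p equals the exponent α at every point.
Here the exponent on p is -2.49, so the price elasticity of demand is -2.49.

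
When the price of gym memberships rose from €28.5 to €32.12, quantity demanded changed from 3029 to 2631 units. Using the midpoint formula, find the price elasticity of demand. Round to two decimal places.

-1.18

%Δq = (2631 − 3029)/[(3029 + 2631)/2] = -398/2830 ≈ -0.1406.
%ΔP = (32.12 − 28.5)/[(28.5 + 32.12)/2] = 3.62/30.31 ≈ 0.1194.
Arc elasticity E = %Δq/%ΔP ≈ -0.1406/0.1194 ≈ -1.18.
|E| > 1: demand is elastic over this range.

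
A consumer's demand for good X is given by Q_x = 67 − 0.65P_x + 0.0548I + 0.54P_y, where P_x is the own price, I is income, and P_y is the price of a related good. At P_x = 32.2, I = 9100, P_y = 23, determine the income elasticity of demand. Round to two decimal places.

0.90

At the given point, Q_x = 67 − 0.65(32.2) + 0.0548(9100) + 0.54(23) = 67 − 20.93 + 498.68 + 12.42 = 557.17.
∂Q_x/∂I = +0.0548, so E_I = 0.0548·(9100/557.17) ≈ 0.90.
E_I ∈ (0,1): normal good (necessity).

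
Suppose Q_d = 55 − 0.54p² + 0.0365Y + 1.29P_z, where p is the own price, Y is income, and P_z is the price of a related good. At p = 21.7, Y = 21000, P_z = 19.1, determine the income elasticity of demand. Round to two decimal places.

Q_d = 55 − 0.54(21.7)² + 0.0365(21000) + 1.29(19.1) = 55 − 254.2806 + 766.5 + 24.639 = 591.8584.
∂Q_d/∂Y = +0.0365, so E_I = 0.0365·(21000/591.8584) ≈ 1.30.
E_I > 1: normal good (luxury).

1.30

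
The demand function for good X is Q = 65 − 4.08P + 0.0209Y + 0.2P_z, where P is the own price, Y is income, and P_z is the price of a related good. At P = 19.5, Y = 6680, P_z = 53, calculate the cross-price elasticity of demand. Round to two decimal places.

First evaluate Q: 65 − 4.08(19.5) + 0.0209(6680) + 0.2(53) = 65 − 79.56 + 139.612 + 10.6 = 135.652.
∂Q/∂P_z = +0.2, so E_xy = 0.2·(53/135.652) ≈ 0.08.
E_xy > 0: the goods are substitutes.

0.08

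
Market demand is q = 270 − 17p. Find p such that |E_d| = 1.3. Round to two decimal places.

Set −bp/(a − bp) = −1.3 ⇒ bp = 1.3(a − bp) ⇒ bp(1+1.3) = 1.3·a.
p = 1.3·270/(17·2.3) ≈ 8.98.

8.98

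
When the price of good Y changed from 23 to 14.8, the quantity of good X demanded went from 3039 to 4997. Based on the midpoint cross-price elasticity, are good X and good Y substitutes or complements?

%ΔQ_x = (4997 − 3039)/[(3039+4997)/2] = 1958/4018 ≈ 0.4873.
%ΔP_y = (14.8 − 23)/[(23+14.8)/2] ≈ -0.4339.
E_xy = 0.4873/-0.4339 ≈ -1.123.
E_xy < 0, so the goods are complements.

complements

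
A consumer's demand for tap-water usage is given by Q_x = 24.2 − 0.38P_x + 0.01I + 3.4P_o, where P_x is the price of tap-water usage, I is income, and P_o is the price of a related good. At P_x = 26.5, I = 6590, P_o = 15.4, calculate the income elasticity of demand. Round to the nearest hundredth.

0.50

Substituting, Q_x = 24.2 − 0.38(26.5) + 0.01(6590) + 3.4(15.4) = 24.2 − 10.07 + 65.9 + 52.36 = 132.39.
∂Q_x/∂I = +0.01, so E_I = 0.01·(6590/132.39) ≈ 0.50.
E_I ∈ (0,1): normal good (necessity).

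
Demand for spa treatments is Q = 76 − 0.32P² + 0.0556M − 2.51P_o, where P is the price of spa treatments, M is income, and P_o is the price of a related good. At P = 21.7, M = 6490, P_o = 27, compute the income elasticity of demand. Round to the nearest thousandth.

First evaluate Q: 76 − 0.32(21.7)² + 0.0556(6490) − 2.51(27) = 76 − 150.6848 + 360.844 − 67.77 = 218.3892.
∂Q/∂M = +0.0556, so E_I = 0.0556·(6490/218.3892) ≈ 1.652.
E_I > 1: normal good (luxury).

1.652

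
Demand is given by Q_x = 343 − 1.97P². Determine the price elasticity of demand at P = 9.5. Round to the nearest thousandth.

-2.152

At P = 9.5, Q_x = 165.2075.
dQ_x/dP = −2·1.97·P = −37.43.
Point elasticity E = (dQ_x/dP)·(P/Q_x) = -37.43 × 9.5/165.2075 ≈ -2.152.
|E| > 1, so demand is elastic at this price.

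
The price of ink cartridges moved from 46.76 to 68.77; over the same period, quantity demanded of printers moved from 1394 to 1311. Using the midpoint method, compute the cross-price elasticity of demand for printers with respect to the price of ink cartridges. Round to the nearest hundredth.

-0.16

%ΔQ_x = (1311 − 1394)/[(1394+1311)/2] = -83/1352.5 ≈ -0.0614.
%ΔP_y = (68.77 − 46.76)/[(46.76+68.77)/2] ≈ 0.3810.
E_xy = -0.0614/0.3810 ≈ -0.16.
E_xy < 0, so printers and ink cartridges are complements.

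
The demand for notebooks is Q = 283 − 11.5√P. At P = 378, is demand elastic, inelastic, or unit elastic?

At P = 378, Q = 59.4144.
dQ/dP = −11.5/(2√P) = −11.5/(2·19.4422).
Point elasticity E = (dQ/dP)·(P/Q) = -0.2957 × 378/59.4144 ≈ -1.882.
|E| ≈ 1.882 > 1, so demand is elastic.

elastic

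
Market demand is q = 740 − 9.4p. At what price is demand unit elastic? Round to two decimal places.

39.36

For linear demand q = a − bp, E = −bp/(a − bp). |E| = 1 ⇒ bp = a − bp ⇒ p = a/(2b).
p = 740/(2·9.4) ≈ 39.36.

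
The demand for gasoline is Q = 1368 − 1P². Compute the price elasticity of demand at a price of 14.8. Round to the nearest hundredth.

At P = 14.8, Q = 1148.96.
dQ/dP = −2·1·P = −29.6.
Point elasticity E = (dQ/dP)·(P/Q) = -29.6 × 14.8/1148.96 ≈ -0.38.
|E| < 1, so demand is inelastic at this price.

-0.38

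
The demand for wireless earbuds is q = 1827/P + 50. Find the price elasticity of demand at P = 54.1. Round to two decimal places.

-0.40

At P = 54.1, q = 83.7708.
dq/dP = −1827/P² = −0.6242.
Point elasticity E = (dq/dP)·(P/q) = -0.6242 × 54.1/83.7708 ≈ -0.40.
|E| < 1, so demand is inelastic at this price.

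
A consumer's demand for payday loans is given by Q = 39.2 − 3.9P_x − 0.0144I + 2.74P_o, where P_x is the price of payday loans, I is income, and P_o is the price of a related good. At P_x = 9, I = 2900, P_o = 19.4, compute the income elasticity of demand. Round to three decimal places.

Q = 39.2 − 3.9(9) − 0.0144(2900) + 2.74(19.4) = 39.2 − 35.1 − 41.76 + 53.156 = 15.496.
∂Q/∂I = −0.0144, so E_I = -0.0144·(2900/15.496) ≈ -2.695.
E_I < 0: inferior good.

-2.695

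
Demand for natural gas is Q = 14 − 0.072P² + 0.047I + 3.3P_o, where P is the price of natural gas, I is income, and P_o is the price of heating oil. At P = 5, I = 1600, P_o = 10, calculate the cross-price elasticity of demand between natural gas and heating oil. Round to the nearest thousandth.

First evaluate Q: 14 − 0.072(5)² + 0.047(1600) + 3.3(10) = 14 − 1.8 + 75.2 + 33 = 120.4.
∂Q/∂P_o = +3.3, so E_xy = 3.3·(10/120.4) ≈ 0.274.
E_xy > 0: the goods are substitutes.

0.274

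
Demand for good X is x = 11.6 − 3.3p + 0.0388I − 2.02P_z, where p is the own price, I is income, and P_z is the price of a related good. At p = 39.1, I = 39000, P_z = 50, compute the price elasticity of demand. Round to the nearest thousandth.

-0.100

First evaluate x: 11.6 − 3.3(39.1) + 0.0388(39000) − 2.02(50) = 11.6 − 129.03 + 1513.2 − 101 = 1294.77.
∂x/∂p = −3.3, so E_p = (−3.3)·(39.1/1294.77) ≈ -0.100.
|E_p| < 1: demand is inelastic.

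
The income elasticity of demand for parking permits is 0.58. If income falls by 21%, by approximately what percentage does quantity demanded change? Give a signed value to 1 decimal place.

-12.2

%ΔQ ≈ E × %ΔI = (0.58) × (-21%) ≈ -12.2%.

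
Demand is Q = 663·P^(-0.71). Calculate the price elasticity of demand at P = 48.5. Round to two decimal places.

For a Cobb–Douglas (constant-elasticity) form Q = A·P^α·…, the elasticity with respect to P equals the exponent α at every point.
Here the exponent on P is -0.71, so the price elasticity of demand is -0.71.

-0.71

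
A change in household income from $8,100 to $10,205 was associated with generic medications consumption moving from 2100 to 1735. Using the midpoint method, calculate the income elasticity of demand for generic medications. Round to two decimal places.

-0.83

%ΔQ = (1735 − 2100)/[(2100+1735)/2] = -365/1917.5 ≈ -0.1904.
%ΔI = (10,205 − 8,100)/[(8,100+10,205)/2] = 2105/9152.5 ≈ 0.2300.
E_I = %ΔQ/%ΔI ≈ -0.83.
E_I < 0: inferior good.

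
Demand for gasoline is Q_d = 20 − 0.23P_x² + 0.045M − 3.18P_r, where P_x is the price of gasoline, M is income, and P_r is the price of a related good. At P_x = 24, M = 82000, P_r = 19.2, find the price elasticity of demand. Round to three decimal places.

-0.075

First evaluate Q_d: 20 − 0.23(24)² + 0.045(82000) − 3.18(19.2) = 20 − 132.48 + 3690 − 61.056 = 3516.464.
∂Q_d/∂P_x = −2·0.23·P_x = -11.04, so E_p = -11.04·(24/3516.464) ≈ -0.075.
|E_p| < 1: demand is inelastic.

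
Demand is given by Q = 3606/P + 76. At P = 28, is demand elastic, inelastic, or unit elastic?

inelastic

At P = 28, Q = 204.7857.
dQ/dP = −3606/P² = −4.5995.
Point elasticity E = (dQ/dP)·(P/Q) = -4.5995 × 28/204.7857 ≈ -0.629.
|E| ≈ 0.629 < 1, so demand is inelastic.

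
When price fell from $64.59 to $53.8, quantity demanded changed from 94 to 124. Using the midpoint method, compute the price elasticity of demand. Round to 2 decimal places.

%ΔQ = (124 − 94)/[(94 + 124)/2] = 30/109 ≈ 0.2752.
%Δp = (53.8 − 64.59)/[(64.59 + 53.8)/2] = -10.79/59.195 ≈ -0.1823.
Arc elasticity E = %ΔQ/%Δp ≈ 0.2752/-0.1823 ≈ -1.51.
|E| > 1: demand is elastic over this range.

-1.51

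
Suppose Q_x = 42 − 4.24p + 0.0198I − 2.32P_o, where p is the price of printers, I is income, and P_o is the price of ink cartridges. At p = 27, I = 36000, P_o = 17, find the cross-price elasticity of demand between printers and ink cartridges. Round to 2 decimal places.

-0.07

Substituting, Q_x = 42 − 4.24(27) + 0.0198(36000) − 2.32(17) = 42 − 114.48 + 712.8 − 39.44 = 600.88.
∂Q_x/∂P_o = −2.32, so E_xy = -2.32·(17/600.88) ≈ -0.07.
E_xy < 0: the goods are complements.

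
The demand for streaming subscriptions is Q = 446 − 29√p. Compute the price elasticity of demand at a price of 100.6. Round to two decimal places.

At p = 100.6, Q = 155.1313.
dQ/dp = −29/(2√p) = −29/(2·10.03).
Point elasticity E = (dQ/dp)·(p/Q) = -1.4457 × 100.6/155.1313 ≈ -0.94.
|E| < 1, so demand is inelastic at this price.

-0.94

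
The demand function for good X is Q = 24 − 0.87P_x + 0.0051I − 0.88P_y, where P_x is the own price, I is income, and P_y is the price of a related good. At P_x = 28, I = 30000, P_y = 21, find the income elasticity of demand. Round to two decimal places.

1.14

Q = 24 − 0.87(28) + 0.0051(30000) − 0.88(21) = 24 − 24.36 + 153 − 18.48 = 134.16.
∂Q/∂I = +0.0051, so E_I = 0.0051·(30000/134.16) ≈ 1.14.
E_I > 1: normal good (luxury).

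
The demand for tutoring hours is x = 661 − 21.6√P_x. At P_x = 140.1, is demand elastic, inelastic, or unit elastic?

inelastic

At P_x = 140.1, x = 405.3341.
dx/dP_x = −21.6/(2√P_x) = −21.6/(2·11.8364).
Point elasticity E = (dx/dP_x)·(P_x/x) = -0.9124 × 140.1/405.3341 ≈ -0.315.
|E| ≈ 0.315 < 1, so demand is inelastic.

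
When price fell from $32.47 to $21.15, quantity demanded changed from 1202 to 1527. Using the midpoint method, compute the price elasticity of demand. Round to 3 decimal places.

%ΔQ = (1527 − 1202)/[(1202 + 1527)/2] = 325/1364.5 ≈ 0.2382.
%ΔP = (21.15 − 32.47)/[(32.47 + 21.15)/2] = -11.32/26.81 ≈ -0.4222.
Arc elasticity E = %ΔQ/%ΔP ≈ 0.2382/-0.4222 ≈ -0.564.
|E| < 1: demand is inelastic over this range.

-0.564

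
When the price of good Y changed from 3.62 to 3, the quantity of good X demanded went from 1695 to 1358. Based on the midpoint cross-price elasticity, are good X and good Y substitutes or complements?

substitutes

%ΔQ_x = (1358 − 1695)/[(1695+1358)/2] = -337/1526.5 ≈ -0.2208.
%ΔP_y = (3 − 3.62)/[(3.62+3)/2] ≈ -0.1873.
E_xy = -0.2208/-0.1873 ≈ 1.179.
E_xy > 0, so the goods are substitutes.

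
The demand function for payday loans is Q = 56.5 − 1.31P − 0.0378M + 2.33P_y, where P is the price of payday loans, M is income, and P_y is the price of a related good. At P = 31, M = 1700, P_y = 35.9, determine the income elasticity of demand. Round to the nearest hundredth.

-1.82

Substituting, Q = 56.5 − 1.31(31) − 0.0378(1700) + 2.33(35.9) = 56.5 − 40.61 − 64.26 + 83.647 = 35.277.
∂Q/∂M = −0.0378, so E_I = -0.0378·(1700/35.277) ≈ -1.82.
E_I < 0: inferior good.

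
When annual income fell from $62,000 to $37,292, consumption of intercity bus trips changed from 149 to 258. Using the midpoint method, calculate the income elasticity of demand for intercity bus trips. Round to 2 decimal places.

%ΔQ = (258 − 149)/[(149+258)/2] = 109/203.5 ≈ 0.5356.
%ΔI = (37,292 − 62,000)/[(62,000+37,292)/2] = -24708/49646 ≈ -0.4977.
E_I = %ΔQ/%ΔI ≈ -1.08.
E_I < 0: inferior good.

-1.08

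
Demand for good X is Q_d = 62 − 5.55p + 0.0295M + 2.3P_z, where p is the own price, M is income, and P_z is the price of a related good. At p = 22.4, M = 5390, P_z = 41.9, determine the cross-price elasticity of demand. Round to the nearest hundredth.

At the given point, Q_d = 62 − 5.55(22.4) + 0.0295(5390) + 2.3(41.9) = 62 − 124.32 + 159.005 + 96.37 = 193.055.
∂Q_d/∂P_z = +2.3, so E_xy = 2.3·(41.9/193.055) ≈ 0.50.
E_xy > 0: the goods are substitutes.

0.50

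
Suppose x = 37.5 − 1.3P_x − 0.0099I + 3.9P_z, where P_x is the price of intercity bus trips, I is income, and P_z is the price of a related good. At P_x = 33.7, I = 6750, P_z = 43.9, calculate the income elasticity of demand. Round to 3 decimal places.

-0.681

At the given point, x = 37.5 − 1.3(33.7) − 0.0099(6750) + 3.9(43.9) = 37.5 − 43.81 − 66.825 + 171.21 = 98.075.
∂x/∂I = −0.0099, so E_I = -0.0099·(6750/98.075) ≈ -0.681.
E_I < 0: inferior good.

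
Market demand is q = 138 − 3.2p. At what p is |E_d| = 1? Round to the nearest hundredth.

21.56

For linear demand q = a − bp, E = −bp/(a − bp). |E| = 1 ⇒ bp = a − bp ⇒ p = a/(2b).
p = 138/(2·3.2) ≈ 21.56.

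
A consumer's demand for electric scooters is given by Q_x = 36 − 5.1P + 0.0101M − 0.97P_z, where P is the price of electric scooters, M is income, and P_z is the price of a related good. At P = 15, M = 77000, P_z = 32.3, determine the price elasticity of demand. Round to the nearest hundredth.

Q_x = 36 − 5.1(15) + 0.0101(77000) − 0.97(32.3) = 36 − 76.5 + 777.7 − 31.331 = 705.869.
∂Q_x/∂P = −5.1, so E_p = (−5.1)·(15/705.869) ≈ -0.11.
|E_p| < 1: demand is inelastic.

-0.11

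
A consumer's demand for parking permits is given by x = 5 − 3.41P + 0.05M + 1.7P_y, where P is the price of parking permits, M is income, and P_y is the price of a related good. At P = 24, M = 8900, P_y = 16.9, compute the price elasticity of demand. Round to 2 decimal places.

Substituting, x = 5 − 3.41(24) + 0.05(8900) + 1.7(16.9) = 5 − 81.84 + 445 + 28.73 = 396.89.
∂x/∂P = −3.41, so E_p = (−3.41)·(24/396.89) ≈ -0.21.
|E_p| < 1: demand is inelastic.

-0.21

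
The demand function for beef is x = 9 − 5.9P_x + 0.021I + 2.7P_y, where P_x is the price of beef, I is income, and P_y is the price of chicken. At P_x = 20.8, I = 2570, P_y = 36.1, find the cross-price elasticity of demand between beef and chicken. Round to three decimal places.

2.584

At the given point, x = 9 − 5.9(20.8) + 0.021(2570) + 2.7(36.1) = 9 − 122.72 + 53.97 + 97.47 = 37.72.
∂x/∂P_y = +2.7, so E_xy = 2.7·(36.1/37.72) ≈ 2.584.
E_xy > 0: the goods are substitutes.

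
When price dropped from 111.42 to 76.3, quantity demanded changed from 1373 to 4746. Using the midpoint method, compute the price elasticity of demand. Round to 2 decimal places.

%ΔQ = (4746 − 1373)/[(1373 + 4746)/2] = 3373/3059.5 ≈ 1.1025.
%Δp = (76.3 − 111.42)/[(111.42 + 76.3)/2] = -35.12/93.86 ≈ -0.3742.
Arc elasticity E = %ΔQ/%Δp ≈ 1.1025/-0.3742 ≈ -2.95.
|E| > 1: demand is elastic over this range.

-2.95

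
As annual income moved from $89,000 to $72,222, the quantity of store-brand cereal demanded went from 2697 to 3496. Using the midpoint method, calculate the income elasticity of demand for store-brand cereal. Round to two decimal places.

-1.24

%ΔQ = (3496 − 2697)/[(2697+3496)/2] = 799/3096.5 ≈ 0.2580.
%ΔI = (72,222 − 89,000)/[(89,000+72,222)/2] = -16778/80611 ≈ -0.2081.
E_I = %ΔQ/%ΔI ≈ -1.24.
E_I < 0: inferior good.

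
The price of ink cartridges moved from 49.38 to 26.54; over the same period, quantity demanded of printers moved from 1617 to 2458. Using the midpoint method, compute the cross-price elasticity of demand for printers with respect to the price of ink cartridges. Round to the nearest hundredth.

%ΔQ_x = (2458 − 1617)/[(1617+2458)/2] = 841/2037.5 ≈ 0.4128.
%ΔP_y = (26.54 − 49.38)/[(49.38+26.54)/2] ≈ -0.6017.
E_xy = 0.4128/-0.6017 ≈ -0.69.
E_xy < 0, so printers and ink cartridges are complements.

-0.69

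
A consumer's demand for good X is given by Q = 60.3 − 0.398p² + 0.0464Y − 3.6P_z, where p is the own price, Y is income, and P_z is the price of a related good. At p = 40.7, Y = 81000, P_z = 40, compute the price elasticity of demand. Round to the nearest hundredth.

Q = 60.3 − 0.398(40.7)² + 0.0464(81000) − 3.6(40) = 60.3 − 659.283 + 3758.4 − 144 = 3015.417.
∂Q/∂p = −2·0.398·p = -32.3972, so E_p = -32.3972·(40.7/3015.417) ≈ -0.44.
|E_p| < 1: demand is inelastic.

-0.44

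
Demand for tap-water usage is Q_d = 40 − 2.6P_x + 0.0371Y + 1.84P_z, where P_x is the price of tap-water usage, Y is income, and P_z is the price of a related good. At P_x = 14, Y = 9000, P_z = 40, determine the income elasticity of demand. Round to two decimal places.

At the given point, Q_d = 40 − 2.6(14) + 0.0371(9000) + 1.84(40) = 40 − 36.4 + 333.9 + 73.6 = 411.1.
∂Q_d/∂Y = +0.0371, so E_I = 0.0371·(9000/411.1) ≈ 0.81.
E_I ∈ (0,1): normal good (necessity).

0.81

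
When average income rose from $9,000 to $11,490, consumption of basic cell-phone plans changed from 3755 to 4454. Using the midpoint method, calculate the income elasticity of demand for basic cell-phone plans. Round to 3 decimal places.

0.701

%ΔQ = (4454 − 3755)/[(3755+4454)/2] = 699/4104.5 ≈ 0.1703.
%ΔI = (11,490 − 9,000)/[(9,000+11,490)/2] = 2490/10245 ≈ 0.2430.
E_I = %ΔQ/%ΔI ≈ 0.701.
E_I ∈ (0,1): normal good (necessity).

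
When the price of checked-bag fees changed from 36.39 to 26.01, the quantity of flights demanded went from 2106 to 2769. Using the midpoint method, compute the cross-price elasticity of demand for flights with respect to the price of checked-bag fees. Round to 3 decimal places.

%ΔQ_x = (2769 − 2106)/[(2106+2769)/2] = 663/2437.5 ≈ 0.2720.
%ΔP_y = (26.01 − 36.39)/[(36.39+26.01)/2] ≈ -0.3327.
E_xy = 0.2720/-0.3327 ≈ -0.818.
E_xy < 0, so flights and checked-bag fees are complements.

-0.818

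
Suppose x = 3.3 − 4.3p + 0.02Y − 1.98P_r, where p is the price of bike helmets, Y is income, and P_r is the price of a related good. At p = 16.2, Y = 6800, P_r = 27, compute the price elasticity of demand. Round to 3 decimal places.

-4.305

Evaluating quantity at (p, Y, P_r) gives x = 3.3 − 4.3(16.2) + 0.02(6800) − 1.98(27) = 3.3 − 69.66 + 136 − 53.46 = 16.18.
∂x/∂p = −4.3, so E_p = (−4.3)·(16.2/16.18) ≈ -4.305.
|E_p| > 1: demand is elastic.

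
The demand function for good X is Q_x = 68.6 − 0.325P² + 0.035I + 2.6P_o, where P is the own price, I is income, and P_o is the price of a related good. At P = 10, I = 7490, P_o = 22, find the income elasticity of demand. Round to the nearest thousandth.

Evaluating quantity at (P, I, P_o) gives Q_x = 68.6 − 0.325(10)² + 0.035(7490) + 2.6(22) = 68.6 − 32.5 + 262.15 + 57.2 = 355.45.
∂Q_x/∂I = +0.035, so E_I = 0.035·(7490/355.45) ≈ 0.738.
E_I ∈ (0,1): normal good (necessity).

0.738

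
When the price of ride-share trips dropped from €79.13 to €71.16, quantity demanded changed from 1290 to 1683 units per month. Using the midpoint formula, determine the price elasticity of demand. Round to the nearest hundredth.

-2.49

%Δq = (1683 − 1290)/[(1290 + 1683)/2] = 393/1486.5 ≈ 0.2644.
%Δp = (71.16 − 79.13)/[(79.13 + 71.16)/2] = -7.97/75.145 ≈ -0.1061.
Arc elasticity E = %Δq/%Δp ≈ 0.2644/-0.1061 ≈ -2.49.
|E| > 1: demand is elastic over this range.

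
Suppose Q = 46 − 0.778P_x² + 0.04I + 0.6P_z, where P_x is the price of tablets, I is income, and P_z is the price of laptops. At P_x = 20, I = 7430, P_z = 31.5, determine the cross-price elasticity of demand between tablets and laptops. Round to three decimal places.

0.371

Substituting, Q = 46 − 0.778(20)² + 0.04(7430) + 0.6(31.5) = 46 − 311.2 + 297.2 + 18.9 = 50.9.
∂Q/∂P_z = +0.6, so E_xy = 0.6·(31.5/50.9) ≈ 0.371.
E_xy > 0: the goods are substitutes.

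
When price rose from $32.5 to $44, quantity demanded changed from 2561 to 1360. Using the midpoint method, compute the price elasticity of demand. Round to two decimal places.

-2.04

%ΔQ = (1360 − 2561)/[(2561 + 1360)/2] = -1201/1960.5 ≈ -0.6126.
%ΔP = (44 − 32.5)/[(32.5 + 44)/2] = 11.5/38.25 ≈ 0.3007.
Arc elasticity E = %ΔQ/%ΔP ≈ -0.6126/0.3007 ≈ -2.04.
|E| > 1: demand is elastic over this range.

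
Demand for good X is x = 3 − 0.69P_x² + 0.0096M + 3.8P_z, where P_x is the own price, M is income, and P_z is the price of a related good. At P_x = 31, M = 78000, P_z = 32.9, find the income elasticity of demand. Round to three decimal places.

3.503

First evaluate x: 3 − 0.69(31)² + 0.0096(78000) + 3.8(32.9) = 3 − 663.09 + 748.8 + 125.02 = 213.73.
∂x/∂M = +0.0096, so E_I = 0.0096·(78000/213.73) ≈ 3.503.
E_I > 1: normal good (luxury).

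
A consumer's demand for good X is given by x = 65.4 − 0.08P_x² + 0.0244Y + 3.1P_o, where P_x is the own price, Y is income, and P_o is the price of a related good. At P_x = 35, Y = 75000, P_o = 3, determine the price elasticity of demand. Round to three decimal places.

-0.108

At the given point, x = 65.4 − 0.08(35)² + 0.0244(75000) + 3.1(3) = 65.4 − 98 + 1830 + 9.3 = 1806.7.
∂x/∂P_x = −2·0.08·P_x = -5.6, so E_p = -5.6·(35/1806.7) ≈ -0.108.
|E_p| < 1: demand is inelastic.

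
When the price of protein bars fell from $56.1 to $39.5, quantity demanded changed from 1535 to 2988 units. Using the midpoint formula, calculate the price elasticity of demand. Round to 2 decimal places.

%Δq = (2988 − 1535)/[(1535 + 2988)/2] = 1453/2261.5 ≈ 0.6425.
%Δp = (39.5 − 56.1)/[(56.1 + 39.5)/2] = -16.6/47.8 ≈ -0.3473.
Arc elasticity E = %Δq/%Δp ≈ 0.6425/-0.3473 ≈ -1.85.
|E| > 1: demand is elastic over this range.

-1.85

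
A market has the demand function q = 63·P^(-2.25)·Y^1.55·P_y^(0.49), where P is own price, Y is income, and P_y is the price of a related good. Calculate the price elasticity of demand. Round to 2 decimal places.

For a Cobb–Douglas (constant-elasticity) form q = A·P^α·…, the elasticity with respect to P equals the exponent α at every point.
Here the exponent on P is -2.25, so the price elasticity of demand is -2.25.

-2.25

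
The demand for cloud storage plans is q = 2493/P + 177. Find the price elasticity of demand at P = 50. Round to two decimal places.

At P = 50, q = 226.86.
dq/dP = −2493/P² = −0.9972.
Point elasticity E = (dq/dP)·(P/q) = -0.9972 × 50/226.86 ≈ -0.22.
|E| < 1, so demand is inelastic at this price.

-0.22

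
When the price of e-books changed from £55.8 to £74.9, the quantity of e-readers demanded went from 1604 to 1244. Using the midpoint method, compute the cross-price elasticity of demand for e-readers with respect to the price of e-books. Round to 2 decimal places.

-0.86

%ΔQ_x = (1244 − 1604)/[(1604+1244)/2] = -360/1424 ≈ -0.2528.
%ΔP_y = (74.9 − 55.8)/[(55.8+74.9)/2] ≈ 0.2923.
E_xy = -0.2528/0.2923 ≈ -0.86.
E_xy < 0, so e-readers and e-books are complements.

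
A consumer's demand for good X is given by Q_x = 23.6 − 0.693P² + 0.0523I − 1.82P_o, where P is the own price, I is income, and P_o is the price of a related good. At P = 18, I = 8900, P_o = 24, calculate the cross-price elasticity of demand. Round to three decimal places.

-0.198

Q_x = 23.6 − 0.693(18)² + 0.0523(8900) − 1.82(24) = 23.6 − 224.532 + 465.47 − 43.68 = 220.858.
∂Q_x/∂P_o = −1.82, so E_xy = -1.82·(24/220.858) ≈ -0.198.
E_xy < 0: the goods are complements.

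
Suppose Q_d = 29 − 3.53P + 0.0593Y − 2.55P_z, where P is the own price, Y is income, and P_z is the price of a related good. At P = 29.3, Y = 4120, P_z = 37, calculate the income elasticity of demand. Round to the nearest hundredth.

Q_d = 29 − 3.53(29.3) + 0.0593(4120) − 2.55(37) = 29 − 103.429 + 244.316 − 94.35 = 75.537.
∂Q_d/∂Y = +0.0593, so E_I = 0.0593·(4120/75.537) ≈ 3.23.
E_I > 1: normal good (luxury).

3.23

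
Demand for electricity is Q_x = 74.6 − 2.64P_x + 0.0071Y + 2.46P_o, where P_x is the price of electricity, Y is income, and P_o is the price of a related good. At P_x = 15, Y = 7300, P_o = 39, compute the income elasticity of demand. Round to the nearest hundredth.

Evaluating quantity at (P_x, Y, P_o) gives Q_x = 74.6 − 2.64(15) + 0.0071(7300) + 2.46(39) = 74.6 − 39.6 + 51.83 + 95.94 = 182.77.
∂Q_x/∂Y = +0.0071, so E_I = 0.0071·(7300/182.77) ≈ 0.28.
E_I ∈ (0,1): normal good (necessity).

0.28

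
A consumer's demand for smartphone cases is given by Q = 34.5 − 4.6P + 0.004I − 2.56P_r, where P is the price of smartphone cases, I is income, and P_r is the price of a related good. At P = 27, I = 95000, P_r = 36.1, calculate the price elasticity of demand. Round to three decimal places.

-0.628

Evaluating quantity at (P, I, P_r) gives Q = 34.5 − 4.6(27) + 0.004(95000) − 2.56(36.1) = 34.5 − 124.2 + 380 − 92.416 = 197.884.
∂Q/∂P = −4.6, so E_p = (−4.6)·(27/197.884) ≈ -0.628.
|E_p| < 1: demand is inelastic.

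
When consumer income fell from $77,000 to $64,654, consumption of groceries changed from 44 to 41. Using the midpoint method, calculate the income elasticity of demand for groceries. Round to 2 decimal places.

0.40

%ΔQ = (41 − 44)/[(44+41)/2] = -3/42.5 ≈ -0.0706.
%ΔY = (64,654 − 77,000)/[(77,000+64,654)/2] = -12346/70827 ≈ -0.1743.
E_I = %ΔQ/%ΔY ≈ 0.40.
E_I ∈ (0,1): normal good (necessity).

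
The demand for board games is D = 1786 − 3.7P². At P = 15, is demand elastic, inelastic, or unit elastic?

elastic

At P = 15, D = 953.5.
dD/dP = −2·3.7·P = −111.
Point elasticity E = (dD/dP)·(P/D) = -111 × 15/953.5 ≈ -1.746.
|E| ≈ 1.746 > 1, so demand is elastic.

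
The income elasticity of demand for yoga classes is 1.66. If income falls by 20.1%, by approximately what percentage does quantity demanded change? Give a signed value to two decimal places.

%ΔQ ≈ E × %ΔI = (1.66) × (-20.1%) ≈ -33.37%.

-33.37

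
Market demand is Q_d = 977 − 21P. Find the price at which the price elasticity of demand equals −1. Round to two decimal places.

For linear demand Q_d = a − bP, E = −bP/(a − bP). |E| = 1 ⇒ bP = a − bP ⇒ P = a/(2b).
P = 977/(2·21) ≈ 23.26.

23.26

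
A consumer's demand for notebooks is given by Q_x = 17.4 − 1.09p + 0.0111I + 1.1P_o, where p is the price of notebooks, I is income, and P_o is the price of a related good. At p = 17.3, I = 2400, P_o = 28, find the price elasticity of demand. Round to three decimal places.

-0.337

Evaluating quantity at (p, I, P_o) gives Q_x = 17.4 − 1.09(17.3) + 0.0111(2400) + 1.1(28) = 17.4 − 18.857 + 26.64 + 30.8 = 55.983.
∂Q_x/∂p = −1.09, so E_p = (−1.09)·(17.3/55.983) ≈ -0.337.
|E_p| < 1: demand is inelastic.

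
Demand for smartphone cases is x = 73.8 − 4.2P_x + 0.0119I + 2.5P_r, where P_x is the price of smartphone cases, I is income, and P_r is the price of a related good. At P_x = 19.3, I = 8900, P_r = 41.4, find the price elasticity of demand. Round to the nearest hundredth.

-0.40

First evaluate x: 73.8 − 4.2(19.3) + 0.0119(8900) + 2.5(41.4) = 73.8 − 81.06 + 105.91 + 103.5 = 202.15.
∂x/∂P_x = −4.2, so E_p = (−4.2)·(19.3/202.15) ≈ -0.40.
|E_p| < 1: demand is inelastic.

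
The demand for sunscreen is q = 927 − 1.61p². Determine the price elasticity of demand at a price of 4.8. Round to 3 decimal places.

At p = 4.8, q = 889.9056.
dq/dp = −2·1.61·p = −15.456.
Point elasticity E = (dq/dp)·(p/q) = -15.456 × 4.8/889.9056 ≈ -0.083.
|E| < 1, so demand is inelastic at this price.

-0.083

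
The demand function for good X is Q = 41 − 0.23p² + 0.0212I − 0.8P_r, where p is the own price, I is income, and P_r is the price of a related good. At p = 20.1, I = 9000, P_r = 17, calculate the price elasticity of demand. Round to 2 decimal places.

Substituting, Q = 41 − 0.23(20.1)² + 0.0212(9000) − 0.8(17) = 41 − 92.9223 + 190.8 − 13.6 = 125.2777.
∂Q/∂p = −2·0.23·p = -9.246, so E_p = -9.246·(20.1/125.2777) ≈ -1.48.
|E_p| > 1: demand is elastic.

-1.48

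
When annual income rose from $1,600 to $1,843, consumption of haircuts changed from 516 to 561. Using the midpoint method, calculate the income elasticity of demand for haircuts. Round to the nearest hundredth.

%ΔQ = (561 − 516)/[(516+561)/2] = 45/538.5 ≈ 0.0836.
%ΔY = (1,843 − 1,600)/[(1,600+1,843)/2] = 243/1721.5 ≈ 0.1412.
E_I = %ΔQ/%ΔY ≈ 0.59.
E_I ∈ (0,1): normal good (necessity).

0.59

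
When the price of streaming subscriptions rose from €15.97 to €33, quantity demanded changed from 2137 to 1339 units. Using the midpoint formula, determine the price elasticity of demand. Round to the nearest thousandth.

%ΔQ = (1339 − 2137)/[(2137 + 1339)/2] = -798/1738 ≈ -0.4591.
%Δp = (33 − 15.97)/[(15.97 + 33)/2] = 17.03/24.485 ≈ 0.6955.
Arc elasticity E = %ΔQ/%Δp ≈ -0.4591/0.6955 ≈ -0.660.
|E| < 1: demand is inelastic over this range.

-0.660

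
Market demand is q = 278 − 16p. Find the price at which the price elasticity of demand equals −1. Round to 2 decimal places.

For linear demand q = a − bp, E = −bp/(a − bp). |E| = 1 ⇒ bp = a − bp ⇒ p = a/(2b).
p = 278/(2·16) ≈ 8.69.

8.69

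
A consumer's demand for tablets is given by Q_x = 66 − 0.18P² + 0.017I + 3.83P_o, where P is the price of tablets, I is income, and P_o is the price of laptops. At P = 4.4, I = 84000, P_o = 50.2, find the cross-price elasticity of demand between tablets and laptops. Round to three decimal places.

Q_x = 66 − 0.18(4.4)² + 0.017(84000) + 3.83(50.2) = 66 − 3.4848 + 1428 + 192.266 = 1682.7812.
∂Q_x/∂P_o = +3.83, so E_xy = 3.83·(50.2/1682.7812) ≈ 0.114.
E_xy > 0: the goods are substitutes.

0.114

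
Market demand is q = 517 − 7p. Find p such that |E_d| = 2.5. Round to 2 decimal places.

Set −bp/(a − bp) = −2.5 ⇒ bp = 2.5(a − bp) ⇒ bp(1+2.5) = 2.5·a.
p = 2.5·517/(7·3.5) ≈ 52.76.

52.76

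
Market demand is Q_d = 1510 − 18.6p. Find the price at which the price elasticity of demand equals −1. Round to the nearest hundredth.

40.59

For linear demand Q_d = a − bp, E = −bp/(a − bp). |E| = 1 ⇒ bp = a − bp ⇒ p = a/(2b).
p = 1510/(2·18.6) ≈ 40.59.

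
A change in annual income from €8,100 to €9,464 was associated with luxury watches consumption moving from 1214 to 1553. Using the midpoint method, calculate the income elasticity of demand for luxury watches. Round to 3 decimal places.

1.578

%ΔQ = (1553 − 1214)/[(1214+1553)/2] = 339/1383.5 ≈ 0.2450.
%ΔY = (9,464 − 8,100)/[(8,100+9,464)/2] = 1364/8782 ≈ 0.1553.
E_I = %ΔQ/%ΔY ≈ 1.578.
E_I > 1: normal good (luxury).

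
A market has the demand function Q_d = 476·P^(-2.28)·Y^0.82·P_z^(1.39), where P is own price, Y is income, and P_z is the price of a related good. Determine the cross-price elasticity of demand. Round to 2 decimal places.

1.39

For a Cobb–Douglas (constant-elasticity) form Q_d = A·P_z^α·…, the elasticity with respect to P_z equals the exponent α at every point.
Here the exponent on P_z is 1.39, so the cross-price elasticity of demand is 1.39.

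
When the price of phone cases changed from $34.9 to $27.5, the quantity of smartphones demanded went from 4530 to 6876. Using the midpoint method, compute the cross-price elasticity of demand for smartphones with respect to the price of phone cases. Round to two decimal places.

-1.73

%ΔQ_x = (6876 − 4530)/[(4530+6876)/2] = 2346/5703 ≈ 0.4114.
%ΔP_y = (27.5 − 34.9)/[(34.9+27.5)/2] ≈ -0.2372.
E_xy = 0.4114/-0.2372 ≈ -1.73.
E_xy < 0, so smartphones and phone cases are complements.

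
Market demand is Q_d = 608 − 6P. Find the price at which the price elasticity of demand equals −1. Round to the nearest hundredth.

For linear demand Q_d = a − bP, E = −bP/(a − bP). |E| = 1 ⇒ bP = a − bP ⇒ P = a/(2b).
P = 608/(2·6) ≈ 50.67.

50.67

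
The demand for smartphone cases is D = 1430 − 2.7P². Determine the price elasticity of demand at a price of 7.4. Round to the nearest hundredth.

At P = 7.4, D = 1282.148.
dD/dP = −2·2.7·P = −39.96.
Point elasticity E = (dD/dP)·(P/D) = -39.96 × 7.4/1282.148 ≈ -0.23.
|E| < 1, so demand is inelastic at this price.

-0.23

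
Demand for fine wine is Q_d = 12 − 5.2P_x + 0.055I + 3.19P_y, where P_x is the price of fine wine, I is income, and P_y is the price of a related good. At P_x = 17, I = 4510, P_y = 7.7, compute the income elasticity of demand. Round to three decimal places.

Substituting, Q_d = 12 − 5.2(17) + 0.055(4510) + 3.19(7.7) = 12 − 88.4 + 248.05 + 24.563 = 196.213.
∂Q_d/∂I = +0.055, so E_I = 0.055·(4510/196.213) ≈ 1.264.
E_I > 1: normal good (luxury).

1.264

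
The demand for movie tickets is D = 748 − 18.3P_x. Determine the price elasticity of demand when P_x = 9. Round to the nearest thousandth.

-0.282

At P_x = 9, D = 583.3.
dD/dP_x = −18.3.
Point elasticity E = (dD/dP_x)·(P_x/D) = -18.3 × 9/583.3 ≈ -0.282.
|E| < 1, so demand is inelastic at this price.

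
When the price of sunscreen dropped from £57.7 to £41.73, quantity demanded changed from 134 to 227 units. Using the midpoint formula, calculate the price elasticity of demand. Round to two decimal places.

-1.60

%Δq = (227 − 134)/[(134 + 227)/2] = 93/180.5 ≈ 0.5152.
%Δp = (41.73 − 57.7)/[(57.7 + 41.73)/2] = -15.97/49.715 ≈ -0.3212.
Arc elasticity E = %Δq/%Δp ≈ 0.5152/-0.3212 ≈ -1.60.
|E| > 1: demand is elastic over this range.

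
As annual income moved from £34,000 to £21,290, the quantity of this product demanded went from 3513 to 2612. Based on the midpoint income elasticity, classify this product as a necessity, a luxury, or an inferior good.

%ΔQ = (2612 − 3513)/[(3513+2612)/2] = -901/3062.5 ≈ -0.2942.
%ΔI = (21,290 − 34,000)/[(34,000+21,290)/2] = -12710/27645 ≈ -0.4598.
E_I = %ΔQ/%ΔI ≈ 0.640.
E_I ∈ (0,1): normal good (necessity).

necessity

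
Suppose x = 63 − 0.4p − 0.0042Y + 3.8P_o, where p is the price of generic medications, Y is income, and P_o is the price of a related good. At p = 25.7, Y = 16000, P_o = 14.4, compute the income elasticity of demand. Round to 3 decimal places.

-1.670

x = 63 − 0.4(25.7) − 0.0042(16000) + 3.8(14.4) = 63 − 10.28 − 67.2 + 54.72 = 40.24.
∂x/∂Y = −0.0042, so E_I = -0.0042·(16000/40.24) ≈ -1.670.
E_I < 0: inferior good.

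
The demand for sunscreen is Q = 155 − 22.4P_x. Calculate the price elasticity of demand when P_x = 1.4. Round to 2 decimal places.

-0.25

At P_x = 1.4, Q = 123.64.
dQ/dP_x = −22.4.
Point elasticity E = (dQ/dP_x)·(P_x/Q) = -22.4 × 1.4/123.64 ≈ -0.25.
|E| < 1, so demand is inelastic at this price.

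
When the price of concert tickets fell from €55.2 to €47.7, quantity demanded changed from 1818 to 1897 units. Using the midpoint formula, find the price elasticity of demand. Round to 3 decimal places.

%ΔQ = (1897 − 1818)/[(1818 + 1897)/2] = 79/1857.5 ≈ 0.0425.
%Δp = (47.7 − 55.2)/[(55.2 + 47.7)/2] = -7.5/51.45 ≈ -0.1458.
Arc elasticity E = %ΔQ/%Δp ≈ 0.0425/-0.1458 ≈ -0.292.
|E| < 1: demand is inelastic over this range.

-0.292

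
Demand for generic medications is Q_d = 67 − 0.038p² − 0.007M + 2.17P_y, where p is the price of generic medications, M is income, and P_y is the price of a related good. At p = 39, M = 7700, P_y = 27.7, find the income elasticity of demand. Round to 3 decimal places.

-3.498

At the given point, Q_d = 67 − 0.038(39)² − 0.007(7700) + 2.17(27.7) = 67 − 57.798 − 53.9 + 60.109 = 15.411.
∂Q_d/∂M = −0.007, so E_I = -0.007·(7700/15.411) ≈ -3.498.
E_I < 0: inferior good.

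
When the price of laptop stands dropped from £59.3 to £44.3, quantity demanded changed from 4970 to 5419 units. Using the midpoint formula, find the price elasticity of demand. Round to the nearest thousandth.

%Δq = (5419 − 4970)/[(4970 + 5419)/2] = 449/5194.5 ≈ 0.0864.
%Δp = (44.3 − 59.3)/[(59.3 + 44.3)/2] = -15/51.8 ≈ -0.2896.
Arc elasticity E = %Δq/%Δp ≈ 0.0864/-0.2896 ≈ -0.298.
|E| < 1: demand is inelastic over this range.

-0.298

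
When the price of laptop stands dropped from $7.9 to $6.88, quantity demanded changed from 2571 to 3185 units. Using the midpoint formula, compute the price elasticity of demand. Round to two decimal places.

-1.55

%Δq = (3185 − 2571)/[(2571 + 3185)/2] = 614/2878 ≈ 0.2133.
%ΔP = (6.88 − 7.9)/[(7.9 + 6.88)/2] = -1.02/7.39 ≈ -0.1380.
Arc elasticity E = %Δq/%ΔP ≈ 0.2133/-0.1380 ≈ -1.55.
|E| > 1: demand is elastic over this range.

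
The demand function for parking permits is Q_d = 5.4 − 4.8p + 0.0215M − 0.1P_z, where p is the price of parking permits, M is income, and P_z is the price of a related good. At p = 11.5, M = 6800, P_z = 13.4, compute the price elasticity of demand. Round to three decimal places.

-0.581

At the given point, Q_d = 5.4 − 4.8(11.5) + 0.0215(6800) − 0.1(13.4) = 5.4 − 55.2 + 146.2 − 1.34 = 95.06.
∂Q_d/∂p = −4.8, so E_p = (−4.8)·(11.5/95.06) ≈ -0.581.
|E_p| < 1: demand is inelastic.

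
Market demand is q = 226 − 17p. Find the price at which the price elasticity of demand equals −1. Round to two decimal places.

For linear demand q = a − bp, E = −bp/(a − bp). |E| = 1 ⇒ bp = a − bp ⇒ p = a/(2b).
p = 226/(2·17) ≈ 6.65.

6.65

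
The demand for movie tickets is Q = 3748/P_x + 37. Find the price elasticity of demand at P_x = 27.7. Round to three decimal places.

-0.785

At P_x = 27.7, Q = 172.3069.
dQ/dP_x = −3748/P_x² = −4.8847.
Point elasticity E = (dQ/dP_x)·(P_x/Q) = -4.8847 × 27.7/172.3069 ≈ -0.785.
|E| < 1, so demand is inelastic at this price.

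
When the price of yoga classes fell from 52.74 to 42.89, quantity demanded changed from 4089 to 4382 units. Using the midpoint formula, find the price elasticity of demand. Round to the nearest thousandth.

%Δq = (4382 − 4089)/[(4089 + 4382)/2] = 293/4235.5 ≈ 0.0692.
%ΔP = (42.89 − 52.74)/[(52.74 + 42.89)/2] = -9.85/47.815 ≈ -0.2060.
Arc elasticity E = %Δq/%ΔP ≈ 0.0692/-0.2060 ≈ -0.336.
|E| < 1: demand is inelastic over this range.

-0.336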